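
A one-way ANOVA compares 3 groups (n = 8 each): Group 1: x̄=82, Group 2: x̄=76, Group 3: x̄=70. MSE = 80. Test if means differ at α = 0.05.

Grand mean = 76.0. SS_between = 576.0, MS_between = 288.0. F = 3.6, F_crit ≈ 3.467. Reject H₀.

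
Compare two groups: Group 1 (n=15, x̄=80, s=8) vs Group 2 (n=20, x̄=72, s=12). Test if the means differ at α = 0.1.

Pooled sp = 10.49. t = 2.233, df = 33. Critical t = ±1.692. Reject H₀.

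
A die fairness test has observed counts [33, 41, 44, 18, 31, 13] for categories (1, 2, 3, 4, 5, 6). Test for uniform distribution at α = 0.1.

Expected = 30 each. χ² = Σ(O-E)²/E = 25.333. df = 5, critical value = 9.236. Reject H₀.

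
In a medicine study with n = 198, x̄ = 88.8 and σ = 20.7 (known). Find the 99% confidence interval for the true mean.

CI = x̄ ± z*(σ/√n) = 88.8 ± 2.576(20.7/√198) = 88.8 ± 3.79 = (85.01, 92.59)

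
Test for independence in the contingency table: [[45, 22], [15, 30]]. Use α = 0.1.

χ² = 12.387. df = 1, critical = 2.706. Reject H₀. Variables are dependent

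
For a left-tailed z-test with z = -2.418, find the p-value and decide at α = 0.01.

p = P(Z < -2.418) = Φ(-2.418) ≈ 0.0078. Since p < 0.01, reject H₀ (significant) at α = 0.01.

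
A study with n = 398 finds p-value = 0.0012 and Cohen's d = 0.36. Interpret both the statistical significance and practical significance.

Statistically significant (p = 0.0012 < 0.05). Cohen's d = 0.36 indicates a small effect size. Both statistical and practical significance should be considered.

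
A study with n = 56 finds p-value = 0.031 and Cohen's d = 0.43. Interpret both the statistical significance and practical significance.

Statistically significant (p = 0.031 < 0.05). Cohen's d = 0.43 indicates a small effect size. Both statistical and practical significance should be considered.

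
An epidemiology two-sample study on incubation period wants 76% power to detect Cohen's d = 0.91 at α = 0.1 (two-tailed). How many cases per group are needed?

z_{α/2} = 1.645, z_β = Φ⁻¹(0.76) = 0.706. For large effect (d = 0.91): n per group = 2(z_{α/2} + z_β)²/d² = 2(1.645 + 0.706)²/0.91² = 13.3 → 14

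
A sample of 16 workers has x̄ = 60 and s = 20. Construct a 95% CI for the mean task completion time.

CI = x̄ ± t*(s/√n) = 60 ± 2.131(20/√16) = (49.34, 70.66)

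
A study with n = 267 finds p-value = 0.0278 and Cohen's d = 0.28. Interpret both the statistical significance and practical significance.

Statistically significant (p = 0.0278 < 0.05). Cohen's d = 0.28 indicates a small effect size. Both statistical and practical significance should be considered.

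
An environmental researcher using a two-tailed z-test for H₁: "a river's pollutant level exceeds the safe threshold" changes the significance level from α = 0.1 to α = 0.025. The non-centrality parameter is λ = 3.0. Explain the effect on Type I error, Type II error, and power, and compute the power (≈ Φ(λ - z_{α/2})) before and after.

Decreasing α from 0.1 to 0.025:
• Type I error rate decreases (α is the Type I rate by definition).
• Critical value moves from z_{α/2} = 1.645 to 2.241, so power = Φ(λ - z_{α/2}) goes from Φ(3.0 - 1.645) = 0.912 to Φ(3.0 - 2.241) = 0.776.
• Type II error rate β = 1 - power therefore increases (0.088 → 0.224).
Appropriate when false positives are costly — here, shutting down a compliant factory unnecessarily.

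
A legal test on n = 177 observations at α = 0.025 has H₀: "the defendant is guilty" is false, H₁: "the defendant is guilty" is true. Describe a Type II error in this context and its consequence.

Type II error: failing to reject H₀ when it is false — concluding that the defendant is guilty is not supported when in fact it is. Consequence: acquitting a guilty person.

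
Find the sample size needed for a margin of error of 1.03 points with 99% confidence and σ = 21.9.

n = (z*σ/E)² = (2.576×21.9/1.03)² = 2999.9 → n = 3000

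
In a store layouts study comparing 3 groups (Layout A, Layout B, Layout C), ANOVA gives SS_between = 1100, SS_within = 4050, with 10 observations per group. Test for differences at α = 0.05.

df_between = 2, df_within = 27. F = MS_between/MS_within = 550.0/150.0 = 3.667. F_crit ≈ 3.354. Reject H₀. At least one mean differs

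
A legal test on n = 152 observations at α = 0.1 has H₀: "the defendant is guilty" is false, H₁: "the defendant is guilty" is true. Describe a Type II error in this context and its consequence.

Type II error: failing to reject H₀ when it is false — concluding that the defendant is guilty is not supported when in fact it is. Consequence: acquitting a guilty person.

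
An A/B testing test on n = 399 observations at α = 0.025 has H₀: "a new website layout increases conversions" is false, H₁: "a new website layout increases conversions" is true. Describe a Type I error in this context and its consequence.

Type I error: rejecting H₀ when it is true — concluding that a new website layout increases conversions when in fact it is not. Consequence: rolling out a layout that doesn't actually help — wasted engineering effort.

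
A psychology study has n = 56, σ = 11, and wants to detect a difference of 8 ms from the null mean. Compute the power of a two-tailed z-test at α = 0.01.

SE = σ/√n = 11/√56 = 1.47. Non-centrality λ = d/SE = 8/1.47 = 5.442. Power ≈ Φ(λ - z_{α/2}) = Φ(5.442 - 2.576) = Φ(2.866) = 0.998.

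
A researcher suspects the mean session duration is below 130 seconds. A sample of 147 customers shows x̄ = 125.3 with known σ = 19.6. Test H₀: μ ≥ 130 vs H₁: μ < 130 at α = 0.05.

z = -2.907. Critical value: -1.645. Reject H₀.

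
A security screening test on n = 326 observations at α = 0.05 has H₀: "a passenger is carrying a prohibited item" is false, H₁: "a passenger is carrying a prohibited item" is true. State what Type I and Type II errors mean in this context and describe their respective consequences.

Type I (false positive): concluding that a passenger is carrying a prohibited item when it is not — detaining an innocent passenger — delay and inconvenience. Type II (false negative): failing to conclude that a passenger is carrying a prohibited item when it is — letting a prohibited item through — security breach. Which is costlier depends on domain priorities and is a judgement call rather than a statistical fact.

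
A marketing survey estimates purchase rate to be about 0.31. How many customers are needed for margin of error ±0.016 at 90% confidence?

n = z²p(1-p)/E² = 1.645²×0.31×0.69/0.016² = 2261.01 → n = 2262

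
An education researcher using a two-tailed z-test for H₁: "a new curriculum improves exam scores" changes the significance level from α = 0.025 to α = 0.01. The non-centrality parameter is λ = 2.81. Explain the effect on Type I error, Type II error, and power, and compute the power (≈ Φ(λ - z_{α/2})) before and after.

Decreasing α from 0.025 to 0.01:
• Type I error rate decreases (α is the Type I rate by definition).
• Critical value moves from z_{α/2} = 2.241 to 2.576, so power = Φ(λ - z_{α/2}) goes from Φ(2.81 - 2.241) = 0.715 to Φ(2.81 - 2.576) = 0.593.
• Type II error rate β = 1 - power therefore increases (0.285 → 0.407).
Appropriate when false positives are costly — here, adopting a curriculum that gives no real benefit — disruption for nothing.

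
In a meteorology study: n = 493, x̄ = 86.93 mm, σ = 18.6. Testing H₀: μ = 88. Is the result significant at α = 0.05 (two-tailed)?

z = (86.93 - 88)/(18.6/√493) = -1.277. Since |z| ≤ 1.96, not significant at α = 0.05.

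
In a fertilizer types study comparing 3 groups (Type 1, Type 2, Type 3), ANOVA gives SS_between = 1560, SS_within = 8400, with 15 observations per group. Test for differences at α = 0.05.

df_between = 2, df_within = 42. F = MS_between/MS_within = 780.0/200.0 = 3.9. F_crit ≈ 3.22. Reject H₀. At least one mean differs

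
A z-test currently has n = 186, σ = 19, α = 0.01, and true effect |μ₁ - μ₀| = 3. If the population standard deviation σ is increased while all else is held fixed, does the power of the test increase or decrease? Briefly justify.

Power decreases: a larger σ inflates the standard error σ/√n, pulling the sampling distribution under H₁ back toward the critical value.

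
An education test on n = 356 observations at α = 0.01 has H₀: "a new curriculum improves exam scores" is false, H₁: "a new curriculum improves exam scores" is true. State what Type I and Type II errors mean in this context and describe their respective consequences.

Type I (false positive): concluding that a new curriculum improves exam scores when it is not — adopting a curriculum that gives no real benefit — disruption for nothing. Type II (false negative): failing to conclude that a new curriculum improves exam scores when it is — keeping the old curriculum when the new one would have helped students. Which is costlier depends on domain priorities and is a judgement call rather than a statistical fact.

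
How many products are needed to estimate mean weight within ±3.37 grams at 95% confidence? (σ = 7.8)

n = (z*σ/E)² = (1.96×7.8/3.37)² = 20.6 → n = 21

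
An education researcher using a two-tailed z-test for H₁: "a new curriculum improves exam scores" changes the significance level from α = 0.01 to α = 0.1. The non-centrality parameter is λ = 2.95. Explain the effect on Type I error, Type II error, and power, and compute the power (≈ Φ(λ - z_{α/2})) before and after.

Increasing α from 0.01 to 0.1:
• Type I error rate increases (α is the Type I rate by definition).
• Critical value moves from z_{α/2} = 2.576 to 1.645, so power = Φ(λ - z_{α/2}) goes from Φ(2.95 - 2.576) = 0.646 to Φ(2.95 - 1.645) = 0.904.
• Type II error rate β = 1 - power therefore decreases (0.354 → 0.096).
Appropriate when false negatives are costly — here, keeping the old curriculum when the new one would have helped students.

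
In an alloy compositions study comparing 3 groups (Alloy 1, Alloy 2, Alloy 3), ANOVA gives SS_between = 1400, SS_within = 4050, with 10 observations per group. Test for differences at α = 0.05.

df_between = 2, df_within = 27. F = MS_between/MS_within = 700.0/150.0 = 4.667. F_crit ≈ 3.354. Reject H₀. At least one mean differs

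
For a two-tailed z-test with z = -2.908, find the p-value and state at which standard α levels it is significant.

p = 2·P(Z > |-2.908|) = 2·(1 - Φ(2.908)) ≈ 0.0036. Significant at α = 0.1; Significant at α = 0.05; Significant at α = 0.01.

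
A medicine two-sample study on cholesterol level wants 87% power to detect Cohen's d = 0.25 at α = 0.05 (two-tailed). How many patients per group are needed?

z_{α/2} = 1.96, z_β = Φ⁻¹(0.87) = 1.126. For small effect (d = 0.25): n per group = 2(z_{α/2} + z_β)²/d² = 2(1.96 + 1.126)²/0.25² = 304.7 → 305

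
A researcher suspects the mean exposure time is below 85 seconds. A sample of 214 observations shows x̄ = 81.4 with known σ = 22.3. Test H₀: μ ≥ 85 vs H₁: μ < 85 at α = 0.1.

z = -2.362. Critical value: -1.28. Reject H₀.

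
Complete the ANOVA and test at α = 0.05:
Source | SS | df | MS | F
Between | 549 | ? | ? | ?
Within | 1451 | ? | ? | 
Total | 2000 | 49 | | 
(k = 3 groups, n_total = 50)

df_between = 2, df_within = 47. MS_between = 274.5, MS_within = 30.87. F = 8.891, F_crit ≈ 3.195. Reject H₀.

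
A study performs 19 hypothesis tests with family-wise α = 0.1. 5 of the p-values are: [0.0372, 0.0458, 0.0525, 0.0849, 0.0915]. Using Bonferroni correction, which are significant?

Bonferroni α = 0.1/19 = 0.00526. None of the given p-values are significant.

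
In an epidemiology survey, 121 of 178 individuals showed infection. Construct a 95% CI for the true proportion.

p̂ = 0.68. CI = p̂ ± z*√(p̂(1-p̂)/n) = (0.611, 0.748)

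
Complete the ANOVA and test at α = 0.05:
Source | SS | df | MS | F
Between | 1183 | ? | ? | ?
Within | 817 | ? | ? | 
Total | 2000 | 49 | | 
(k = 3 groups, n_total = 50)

df_between = 2, df_within = 47. MS_between = 591.5, MS_within = 17.38. F = 34.028, F_crit ≈ 3.195. Reject H₀.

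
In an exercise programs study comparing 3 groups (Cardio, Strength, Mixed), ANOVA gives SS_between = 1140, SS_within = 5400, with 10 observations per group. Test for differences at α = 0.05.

df_between = 2, df_within = 27. F = MS_between/MS_within = 570.0/200.0 = 2.85. F_crit ≈ 3.354. Fail to reject H₀.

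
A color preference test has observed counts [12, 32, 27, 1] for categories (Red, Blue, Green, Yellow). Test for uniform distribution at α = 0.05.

Expected = 18 each. χ² = Σ(O-E)²/E = 33.444. df = 3, critical value = 7.815. Reject H₀.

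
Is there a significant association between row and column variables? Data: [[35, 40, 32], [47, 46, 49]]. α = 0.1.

χ² = 0.84. df = 2, critical = 4.605. Fail to reject H₀. No evidence of dependence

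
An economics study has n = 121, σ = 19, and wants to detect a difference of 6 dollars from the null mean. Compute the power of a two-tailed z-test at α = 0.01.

SE = σ/√n = 19/√121 = 1.727. Non-centrality λ = d/SE = 6/1.727 = 3.474. Power ≈ Φ(λ - z_{α/2}) = Φ(3.474 - 2.576) = Φ(0.898) = 0.815.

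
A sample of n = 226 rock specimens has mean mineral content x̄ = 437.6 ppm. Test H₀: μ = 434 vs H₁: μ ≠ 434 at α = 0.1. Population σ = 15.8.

z = (x̄ - μ₀)/(σ/√n) = (437.6 - 434)/(15.8/√226) = 3.425. Critical value: ±1.645. Since |3.425| > 1.645, Reject H₀.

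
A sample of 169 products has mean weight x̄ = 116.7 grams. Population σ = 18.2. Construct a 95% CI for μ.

CI = x̄ ± z*(σ/√n) = 116.7 ± 1.96(18.2/√169) = 116.7 ± 2.74 = (113.96, 119.44)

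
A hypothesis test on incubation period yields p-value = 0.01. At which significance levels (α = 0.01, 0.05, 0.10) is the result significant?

p = 0.01. Significant at: α = 0.05, 0.1.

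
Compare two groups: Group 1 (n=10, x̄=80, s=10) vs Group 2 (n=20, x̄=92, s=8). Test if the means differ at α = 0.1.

Pooled sp = 8.69. t = -3.564, df = 28. Critical t = ±1.701. Reject H₀.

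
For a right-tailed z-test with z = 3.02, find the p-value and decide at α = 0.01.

p = P(Z > 3.02) = 1 - Φ(3.02) ≈ 0.0013. Since p < 0.01, reject H₀ (significant) at α = 0.01.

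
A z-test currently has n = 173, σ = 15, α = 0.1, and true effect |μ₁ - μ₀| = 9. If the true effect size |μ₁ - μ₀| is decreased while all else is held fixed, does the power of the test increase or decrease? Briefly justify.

Power decreases: a smaller true effect decreases the non-centrality λ = |μ₁ - μ₀|/(σ/√n).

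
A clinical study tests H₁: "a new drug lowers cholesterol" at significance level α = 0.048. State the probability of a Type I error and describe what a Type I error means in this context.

P(Type I error) = α = 0.048. A Type I error is rejecting H₀ when H₀ is actually true (false positive) — here, concluding that a new drug lowers cholesterol when in fact this is not the case. Consequence: approving an ineffective drug — patients take a useless medication and may skip effective alternatives.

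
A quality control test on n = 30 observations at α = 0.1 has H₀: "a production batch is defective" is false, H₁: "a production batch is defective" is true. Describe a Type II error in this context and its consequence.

Type II error: failing to reject H₀ when it is false — concluding that a production batch is defective is not supported when in fact it is. Consequence: shipping a defective batch — faulty products reach customers.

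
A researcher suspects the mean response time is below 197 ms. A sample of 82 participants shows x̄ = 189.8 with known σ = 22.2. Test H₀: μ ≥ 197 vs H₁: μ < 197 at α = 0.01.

z = -2.937. Critical value: -2.33. Reject H₀.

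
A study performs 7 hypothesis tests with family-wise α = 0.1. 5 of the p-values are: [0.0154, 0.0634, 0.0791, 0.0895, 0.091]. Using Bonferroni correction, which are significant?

Bonferroni α = 0.1/7 = 0.01429. None of the given p-values are significant.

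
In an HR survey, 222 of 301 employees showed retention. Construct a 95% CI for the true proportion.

p̂ = 0.738. CI = p̂ ± z*√(p̂(1-p̂)/n) = (0.688, 0.787)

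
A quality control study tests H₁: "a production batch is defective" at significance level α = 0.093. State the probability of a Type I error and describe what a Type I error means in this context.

P(Type I error) = α = 0.093. A Type I error is rejecting H₀ when H₀ is actually true (false positive) — here, concluding that a production batch is defective when in fact this is not the case. Consequence: scrapping a good batch — wasted material and cost for no reason.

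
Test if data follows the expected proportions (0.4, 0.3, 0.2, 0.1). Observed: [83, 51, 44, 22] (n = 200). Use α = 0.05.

Expected: [80.0, 60.0, 40.0, 20.0]. χ² = 2.062. df = 3, critical = 7.815. Fail to reject H₀.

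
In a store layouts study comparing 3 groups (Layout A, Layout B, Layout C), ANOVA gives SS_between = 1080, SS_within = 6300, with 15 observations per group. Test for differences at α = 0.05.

df_between = 2, df_within = 42. F = MS_between/MS_within = 540.0/150.0 = 3.6. F_crit ≈ 3.22. Reject H₀. At least one mean differs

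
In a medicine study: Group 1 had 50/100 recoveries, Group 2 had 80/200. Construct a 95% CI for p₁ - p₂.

p̂₁ = 0.5, p̂₂ = 0.4. Difference = 0.1. CI = (-0.019, 0.219)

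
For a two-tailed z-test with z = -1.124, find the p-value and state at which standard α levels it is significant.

p = 2·P(Z > |-1.124|) = 2·(1 - Φ(1.124)) ≈ 0.261. Not significant at any standard level.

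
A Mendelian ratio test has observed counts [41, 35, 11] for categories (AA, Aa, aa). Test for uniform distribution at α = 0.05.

Expected = 29 each. χ² = Σ(O-E)²/E = 17.379. df = 2, critical value = 5.991. Reject H₀.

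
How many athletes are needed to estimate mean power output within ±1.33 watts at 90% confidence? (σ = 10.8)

n = (z*σ/E)² = (1.645×10.8/1.33)² = 178.4 → n = 179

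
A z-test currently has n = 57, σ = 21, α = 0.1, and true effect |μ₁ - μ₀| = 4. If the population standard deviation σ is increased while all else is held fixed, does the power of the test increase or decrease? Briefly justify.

Power decreases: a larger σ inflates the standard error σ/√n, pulling the sampling distribution under H₁ back toward the critical value.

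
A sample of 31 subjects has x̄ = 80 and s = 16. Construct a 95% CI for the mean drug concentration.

CI = x̄ ± t*(s/√n) = 80 ± 2.042(16/√31) = (74.13, 85.87)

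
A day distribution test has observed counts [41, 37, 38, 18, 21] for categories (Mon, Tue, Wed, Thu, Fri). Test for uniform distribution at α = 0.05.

Expected = 31 each. χ² = Σ(O-E)²/E = 14.645. df = 4, critical value = 9.488. Reject H₀.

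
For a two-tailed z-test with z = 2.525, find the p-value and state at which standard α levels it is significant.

p = 2·P(Z > |2.525|) = 2·(1 - Φ(2.525)) ≈ 0.0116. Significant at α = 0.1; Significant at α = 0.05.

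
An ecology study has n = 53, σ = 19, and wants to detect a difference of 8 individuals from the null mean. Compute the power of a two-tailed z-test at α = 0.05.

SE = σ/√n = 19/√53 = 2.61. Non-centrality λ = d/SE = 8/2.61 = 3.065. Power ≈ Φ(λ - z_{α/2}) = Φ(3.065 - 1.96) = Φ(1.105) = 0.865.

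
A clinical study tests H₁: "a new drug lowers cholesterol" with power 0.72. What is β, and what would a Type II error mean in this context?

β = 1 - power = 1 - 0.72 = 0.28. A Type II error is failing to reject H₀ when H₀ is false (false negative) — here, failing to conclude that a new drug lowers cholesterol when in fact it is true. Consequence: shelving an effective drug — patients miss out on a treatment that would have helped.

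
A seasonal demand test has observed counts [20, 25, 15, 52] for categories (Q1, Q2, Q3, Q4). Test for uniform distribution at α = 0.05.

Expected = 28 each. χ² = Σ(O-E)²/E = 29.214. df = 3, critical value = 7.815. Reject H₀.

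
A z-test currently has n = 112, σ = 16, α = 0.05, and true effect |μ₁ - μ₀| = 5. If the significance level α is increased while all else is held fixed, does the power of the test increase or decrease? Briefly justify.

Power increases: a larger α lowers the critical value, so more of the H₁ sampling distribution falls in the rejection region.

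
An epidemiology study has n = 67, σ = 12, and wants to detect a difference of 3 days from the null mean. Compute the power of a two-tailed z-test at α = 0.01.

SE = σ/√n = 12/√67 = 1.466. Non-centrality λ = d/SE = 3/1.466 = 2.046. Power ≈ Φ(λ - z_{α/2}) = Φ(2.046 - 2.576) = Φ(-0.53) = 0.298.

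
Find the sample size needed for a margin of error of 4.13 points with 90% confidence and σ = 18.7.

n = (z*σ/E)² = (1.645×18.7/4.13)² = 55.5 → n = 56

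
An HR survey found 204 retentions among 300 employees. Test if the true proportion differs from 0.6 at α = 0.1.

p̂ = 0.68, p₀ = 0.6. z = (p̂ - p₀)/√(p₀(1-p₀)/n) = 2.828. Critical: ±1.645. Reject H₀.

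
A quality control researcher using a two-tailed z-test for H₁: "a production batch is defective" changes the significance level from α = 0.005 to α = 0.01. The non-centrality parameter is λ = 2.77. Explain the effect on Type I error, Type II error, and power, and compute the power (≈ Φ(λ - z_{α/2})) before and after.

Increasing α from 0.005 to 0.01:
• Type I error rate increases (α is the Type I rate by definition).
• Critical value moves from z_{α/2} = 2.807 to 2.576, so power = Φ(λ - z_{α/2}) goes from Φ(2.77 - 2.807) = 0.485 to Φ(2.77 - 2.576) = 0.577.
• Type II error rate β = 1 - power therefore decreases (0.515 → 0.423).
Appropriate when false negatives are costly — here, shipping a defective batch — faulty products reach customers.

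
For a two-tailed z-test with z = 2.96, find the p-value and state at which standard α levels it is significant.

p = 2·P(Z > |2.96|) = 2·(1 - Φ(2.96)) ≈ 0.0031. Significant at α = 0.1; Significant at α = 0.05; Significant at α = 0.01.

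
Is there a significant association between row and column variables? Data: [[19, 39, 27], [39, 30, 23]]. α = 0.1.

χ² = 8.126. df = 2, critical = 4.605. Reject H₀. Variables are dependent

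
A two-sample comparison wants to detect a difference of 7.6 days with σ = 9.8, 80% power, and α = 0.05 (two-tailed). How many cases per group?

n per group = 2(z_α/2 + z_β)²σ²/d² = 2×(1.96 + 0.84)²×9.8²/7.6² = 26.1 → n = 27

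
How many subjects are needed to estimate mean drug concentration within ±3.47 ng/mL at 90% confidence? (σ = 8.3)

n = (z*σ/E)² = (1.645×8.3/3.47)² = 15.5 → n = 16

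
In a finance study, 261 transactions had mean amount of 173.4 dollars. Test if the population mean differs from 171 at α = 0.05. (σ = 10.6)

z = (x̄ - μ₀)/(σ/√n) = (173.4 - 171)/(10.6/√261) = 3.658. Critical value: ±1.96. Since |3.658| > 1.96, Reject H₀.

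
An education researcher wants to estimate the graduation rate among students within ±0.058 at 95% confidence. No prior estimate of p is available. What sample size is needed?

Conservative approach: use p = 0.5 (maximizes p(1-p) = 0.25). n = z²(0.25)/E² = 1.96²×0.25/0.058² = 285.5 → n = 286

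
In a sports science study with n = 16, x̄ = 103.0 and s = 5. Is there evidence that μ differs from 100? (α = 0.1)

t = (x̄ - μ₀)/(s/√n) = (103.0 - 100)/(5/√16) = 2.4. df = 15, critical t = ±1.753. Reject H₀.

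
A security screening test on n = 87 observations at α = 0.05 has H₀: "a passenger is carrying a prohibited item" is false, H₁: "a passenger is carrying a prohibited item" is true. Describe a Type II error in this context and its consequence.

Type II error: failing to reject H₀ when it is false — concluding that a passenger is carrying a prohibited item is not supported when in fact it is. Consequence: letting a prohibited item through — security breach.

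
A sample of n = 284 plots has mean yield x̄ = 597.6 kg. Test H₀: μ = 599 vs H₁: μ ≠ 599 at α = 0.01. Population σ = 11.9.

z = (x̄ - μ₀)/(σ/√n) = (597.6 - 599)/(11.9/√284) = -1.983. Critical value: ±2.576. Since |-1.983| ≤ 2.576, Fail to reject H₀.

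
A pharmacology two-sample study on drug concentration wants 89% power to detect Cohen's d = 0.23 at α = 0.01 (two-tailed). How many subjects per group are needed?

z_{α/2} = 2.576, z_β = Φ⁻¹(0.89) = 1.227. For small effect (d = 0.23): n per group = 2(z_{α/2} + z_β)²/d² = 2(2.576 + 1.227)²/0.23² = 546.8 → 547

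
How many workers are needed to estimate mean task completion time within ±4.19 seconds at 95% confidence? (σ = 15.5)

n = (z*σ/E)² = (1.96×15.5/4.19)² = 52.6 → n = 53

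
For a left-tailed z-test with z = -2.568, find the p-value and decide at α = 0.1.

p = P(Z < -2.568) = Φ(-2.568) ≈ 0.0051. Since p < 0.1, reject H₀ (significant) at α = 0.1.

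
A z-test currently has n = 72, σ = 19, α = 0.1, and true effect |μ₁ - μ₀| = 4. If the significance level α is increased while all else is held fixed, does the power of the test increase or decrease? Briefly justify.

Power increases: a larger α lowers the critical value, so more of the H₁ sampling distribution falls in the rejection region.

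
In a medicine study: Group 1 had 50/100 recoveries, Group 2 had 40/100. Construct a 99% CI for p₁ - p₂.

p̂₁ = 0.5, p̂₂ = 0.4. Difference = 0.1. CI = (-0.08, 0.28)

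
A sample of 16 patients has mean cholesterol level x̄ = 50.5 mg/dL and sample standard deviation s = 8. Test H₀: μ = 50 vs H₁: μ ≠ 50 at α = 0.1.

t = (x̄ - μ₀)/(s/√n) = (50.5 - 50)/(8/√16) = 0.25. df = 15, critical t = ±1.753. Fail to reject H₀.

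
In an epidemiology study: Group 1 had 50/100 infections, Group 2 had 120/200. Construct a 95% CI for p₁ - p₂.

p̂₁ = 0.5, p̂₂ = 0.6. Difference = -0.1. CI = (-0.219, 0.019)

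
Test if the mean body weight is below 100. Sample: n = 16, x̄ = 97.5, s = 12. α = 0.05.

t = (97.5 - 100)/(12/√16) = -0.833, df = 15. Critical t = -1.753. Fail to reject H₀.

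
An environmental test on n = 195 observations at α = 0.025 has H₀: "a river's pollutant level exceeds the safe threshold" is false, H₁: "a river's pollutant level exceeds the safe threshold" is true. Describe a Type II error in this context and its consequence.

Type II error: failing to reject H₀ when it is false — concluding that a river's pollutant level exceeds the safe threshold is not supported when in fact it is. Consequence: allowing unsafe pollution to continue.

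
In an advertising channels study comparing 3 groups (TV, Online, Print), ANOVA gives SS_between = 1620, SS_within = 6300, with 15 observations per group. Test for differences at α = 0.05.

df_between = 2, df_within = 42. F = MS_between/MS_within = 810.0/150.0 = 5.4. F_crit ≈ 3.22. Reject H₀. At least one mean differs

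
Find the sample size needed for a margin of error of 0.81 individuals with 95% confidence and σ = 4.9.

n = (z*σ/E)² = (1.96×4.9/0.81)² = 140.6 → n = 141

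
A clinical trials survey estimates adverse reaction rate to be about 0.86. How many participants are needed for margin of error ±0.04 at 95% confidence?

n = z²p(1-p)/E² = 1.96²×0.86×0.14/0.04² = 289.1 → n = 290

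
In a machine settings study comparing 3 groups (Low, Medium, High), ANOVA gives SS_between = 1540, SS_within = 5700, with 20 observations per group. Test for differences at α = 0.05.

df_between = 2, df_within = 57. F = MS_between/MS_within = 770.0/100.0 = 7.7. F_crit ≈ 3.159. Reject H₀. At least one mean differs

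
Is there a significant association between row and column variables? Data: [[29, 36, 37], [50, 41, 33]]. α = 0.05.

χ² = 4.032. df = 2, critical = 5.991. Fail to reject H₀. No evidence of dependence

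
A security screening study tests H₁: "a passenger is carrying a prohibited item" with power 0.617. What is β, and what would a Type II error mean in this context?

β = 1 - power = 1 - 0.617 = 0.383. A Type II error is failing to reject H₀ when H₀ is false (false negative) — here, failing to conclude that a passenger is carrying a prohibited item when in fact it is true. Consequence: letting a prohibited item through — security breach.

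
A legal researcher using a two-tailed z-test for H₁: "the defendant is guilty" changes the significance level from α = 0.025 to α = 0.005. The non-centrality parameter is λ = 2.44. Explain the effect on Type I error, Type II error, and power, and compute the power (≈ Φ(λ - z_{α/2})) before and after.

Decreasing α from 0.025 to 0.005:
• Type I error rate decreases (α is the Type I rate by definition).
• Critical value moves from z_{α/2} = 2.241 to 2.807, so power = Φ(λ - z_{α/2}) goes from Φ(2.44 - 2.241) = 0.579 to Φ(2.44 - 2.807) = 0.357.
• Type II error rate β = 1 - power therefore increases (0.421 → 0.643).
Appropriate when false positives are costly — here, convicting an innocent person.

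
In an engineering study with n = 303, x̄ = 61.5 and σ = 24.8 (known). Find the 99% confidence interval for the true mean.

CI = x̄ ± z*(σ/√n) = 61.5 ± 2.576(24.8/√303) = 61.5 ± 3.67 = (57.83, 65.17)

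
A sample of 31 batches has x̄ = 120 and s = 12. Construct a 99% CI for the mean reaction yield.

CI = x̄ ± t*(s/√n) = 120 ± 2.75(12/√31) = (114.07, 125.93)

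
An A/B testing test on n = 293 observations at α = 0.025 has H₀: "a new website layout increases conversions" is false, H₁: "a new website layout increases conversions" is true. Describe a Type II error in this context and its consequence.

Type II error: failing to reject H₀ when it is false — concluding that a new website layout increases conversions is not supported when in fact it is. Consequence: discarding a layout that would have improved conversions — lost revenue.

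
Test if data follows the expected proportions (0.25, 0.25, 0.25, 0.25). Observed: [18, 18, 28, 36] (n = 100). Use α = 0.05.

Expected: [25.0, 25.0, 25.0, 25.0]. χ² = 9.12. df = 3, critical = 7.815. Reject H₀.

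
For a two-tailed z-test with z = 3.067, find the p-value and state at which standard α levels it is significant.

p = 2·P(Z > |3.067|) = 2·(1 - Φ(3.067)) ≈ 0.0022. Significant at α = 0.1; Significant at α = 0.05; Significant at α = 0.01.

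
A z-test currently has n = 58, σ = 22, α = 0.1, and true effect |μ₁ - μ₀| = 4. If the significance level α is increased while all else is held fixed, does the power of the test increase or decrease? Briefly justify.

Power increases: a larger α lowers the critical value, so more of the H₁ sampling distribution falls in the rejection region.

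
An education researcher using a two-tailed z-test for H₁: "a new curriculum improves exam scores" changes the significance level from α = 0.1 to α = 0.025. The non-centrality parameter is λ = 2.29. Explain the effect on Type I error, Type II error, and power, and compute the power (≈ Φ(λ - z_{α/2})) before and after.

Decreasing α from 0.1 to 0.025:
• Type I error rate decreases (α is the Type I rate by definition).
• Critical value moves from z_{α/2} = 1.645 to 2.241, so power = Φ(λ - z_{α/2}) goes from Φ(2.29 - 1.645) = 0.741 to Φ(2.29 - 2.241) = 0.52.
• Type II error rate β = 1 - power therefore increases (0.259 → 0.48).
Appropriate when false positives are costly — here, adopting a curriculum that gives no real benefit — disruption for nothing.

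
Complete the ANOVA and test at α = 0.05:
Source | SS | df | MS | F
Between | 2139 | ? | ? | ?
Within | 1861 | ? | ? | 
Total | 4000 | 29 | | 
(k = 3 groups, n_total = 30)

df_between = 2, df_within = 27. MS_between = 1069.5, MS_within = 68.93. F = 15.517, F_crit ≈ 3.354. Reject H₀.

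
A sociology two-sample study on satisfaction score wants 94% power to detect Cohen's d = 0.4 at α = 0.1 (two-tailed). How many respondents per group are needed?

z_{α/2} = 1.645, z_β = Φ⁻¹(0.94) = 1.555. For small effect (d = 0.4): n per group = 2(z_{α/2} + z_β)²/d² = 2(1.645 + 1.555)²/0.4² = 128.0 → 128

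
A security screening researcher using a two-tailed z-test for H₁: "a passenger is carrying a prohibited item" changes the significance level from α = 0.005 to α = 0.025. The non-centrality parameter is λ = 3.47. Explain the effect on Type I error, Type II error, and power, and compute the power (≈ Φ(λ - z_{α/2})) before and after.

Increasing α from 0.005 to 0.025:
• Type I error rate increases (α is the Type I rate by definition).
• Critical value moves from z_{α/2} = 2.807 to 2.241, so power = Φ(λ - z_{α/2}) goes from Φ(3.47 - 2.807) = 0.746 to Φ(3.47 - 2.241) = 0.89.
• Type II error rate β = 1 - power therefore decreases (0.254 → 0.11).
Appropriate when false negatives are costly — here, letting a prohibited item through — security breach.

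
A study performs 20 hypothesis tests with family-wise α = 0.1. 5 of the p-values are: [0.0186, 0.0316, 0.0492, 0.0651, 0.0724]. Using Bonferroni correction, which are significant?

Bonferroni α = 0.1/20 = 0.005. None of the given p-values are significant.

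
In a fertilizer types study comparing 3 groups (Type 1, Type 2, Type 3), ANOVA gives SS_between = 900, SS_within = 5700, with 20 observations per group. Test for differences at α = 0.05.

df_between = 2, df_within = 57. F = MS_between/MS_within = 450.0/100.0 = 4.5. F_crit ≈ 3.159. Reject H₀. At least one mean differs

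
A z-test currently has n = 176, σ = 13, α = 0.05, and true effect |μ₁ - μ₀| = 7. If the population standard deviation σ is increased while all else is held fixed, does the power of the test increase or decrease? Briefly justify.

Power decreases: a larger σ inflates the standard error σ/√n, pulling the sampling distribution under H₁ back toward the critical value.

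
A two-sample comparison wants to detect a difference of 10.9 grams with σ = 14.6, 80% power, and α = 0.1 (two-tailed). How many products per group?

n per group = 2(z_α/2 + z_β)²σ²/d² = 2×(1.645 + 0.84)²×14.6²/10.9² = 22.2 → n = 23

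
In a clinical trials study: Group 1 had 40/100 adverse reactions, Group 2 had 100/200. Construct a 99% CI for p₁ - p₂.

p̂₁ = 0.4, p̂₂ = 0.5. Difference = -0.1. CI = (-0.256, 0.056)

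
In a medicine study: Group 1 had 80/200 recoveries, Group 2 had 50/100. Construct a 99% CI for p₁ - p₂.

p̂₁ = 0.4, p̂₂ = 0.5. Difference = -0.1. CI = (-0.257, 0.057)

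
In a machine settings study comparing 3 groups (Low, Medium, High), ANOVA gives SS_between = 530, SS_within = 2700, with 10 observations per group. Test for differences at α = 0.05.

df_between = 2, df_within = 27. F = MS_between/MS_within = 265.0/100.0 = 2.65. F_crit ≈ 3.354. Fail to reject H₀.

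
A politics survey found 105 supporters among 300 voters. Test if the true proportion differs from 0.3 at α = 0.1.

p̂ = 0.35, p₀ = 0.3. z = (p̂ - p₀)/√(p₀(1-p₀)/n) = 1.89. Critical: ±1.645. Reject H₀.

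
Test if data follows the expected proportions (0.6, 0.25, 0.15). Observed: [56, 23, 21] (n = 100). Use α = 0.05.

Expected: [60.0, 25.0, 15.0]. χ² = 2.827. df = 2, critical = 5.991. Fail to reject H₀.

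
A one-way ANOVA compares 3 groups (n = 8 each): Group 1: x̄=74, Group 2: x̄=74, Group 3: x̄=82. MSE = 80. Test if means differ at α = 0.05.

Grand mean = 76.67. SS_between = 341.33, MS_between = 170.67. F = 2.133, F_crit ≈ 3.467. Fail to reject H₀.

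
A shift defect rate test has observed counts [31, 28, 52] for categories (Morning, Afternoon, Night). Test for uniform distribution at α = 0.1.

Expected = 37 each. χ² = Σ(O-E)²/E = 9.243. df = 2, critical value = 4.605. Reject H₀.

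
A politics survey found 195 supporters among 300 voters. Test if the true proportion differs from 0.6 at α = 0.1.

p̂ = 0.65, p₀ = 0.6. z = (p̂ - p₀)/√(p₀(1-p₀)/n) = 1.768. Critical: ±1.645. Reject H₀.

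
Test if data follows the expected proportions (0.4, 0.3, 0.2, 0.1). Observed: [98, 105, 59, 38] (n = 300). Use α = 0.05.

Expected: [120.0, 90.0, 60.0, 30.0]. χ² = 8.683. df = 3, critical = 7.815. Reject H₀.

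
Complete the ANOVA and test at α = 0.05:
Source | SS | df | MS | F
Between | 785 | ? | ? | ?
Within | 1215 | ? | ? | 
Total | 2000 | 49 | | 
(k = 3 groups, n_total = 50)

df_between = 2, df_within = 47. MS_between = 392.5, MS_within = 25.85. F = 15.183, F_crit ≈ 3.195. Reject H₀.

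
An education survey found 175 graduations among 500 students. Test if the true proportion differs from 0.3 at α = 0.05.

p̂ = 0.35, p₀ = 0.3. z = (p̂ - p₀)/√(p₀(1-p₀)/n) = 2.44. Critical: ±1.96. Reject H₀.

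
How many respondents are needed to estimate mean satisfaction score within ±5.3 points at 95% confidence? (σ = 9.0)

n = (z*σ/E)² = (1.96×9.0/5.3)² = 11.1 → n = 12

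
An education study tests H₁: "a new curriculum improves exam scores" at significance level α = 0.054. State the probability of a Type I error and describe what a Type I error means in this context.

P(Type I error) = α = 0.054. A Type I error is rejecting H₀ when H₀ is actually true (false positive) — here, concluding that a new curriculum improves exam scores when in fact this is not the case. Consequence: adopting a curriculum that gives no real benefit — disruption for nothing.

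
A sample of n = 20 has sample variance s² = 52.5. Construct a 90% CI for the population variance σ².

df = 19. χ²_{0.05} = 30.144, χ²_{0.95} = 10.117. CI for σ² = ((n-1)s²/χ²_{α/2}, (n-1)s²/χ²_{1-α/2}) = (19·52.5/30.144, 19·52.5/10.117) = (33.09, 98.6)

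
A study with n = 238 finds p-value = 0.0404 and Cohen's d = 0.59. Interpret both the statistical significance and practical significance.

Statistically significant (p = 0.0404 < 0.05). Cohen's d = 0.59 indicates a medium effect size. Both statistical and practical significance should be considered.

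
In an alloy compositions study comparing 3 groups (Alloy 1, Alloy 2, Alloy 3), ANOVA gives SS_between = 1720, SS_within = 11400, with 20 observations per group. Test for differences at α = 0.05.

df_between = 2, df_within = 57. F = MS_between/MS_within = 860.0/200.0 = 4.3. F_crit ≈ 3.159. Reject H₀. At least one mean differs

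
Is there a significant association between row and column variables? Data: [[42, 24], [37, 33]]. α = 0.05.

χ² = 1.621. df = 1, critical = 3.841. Fail to reject H₀. No evidence of dependence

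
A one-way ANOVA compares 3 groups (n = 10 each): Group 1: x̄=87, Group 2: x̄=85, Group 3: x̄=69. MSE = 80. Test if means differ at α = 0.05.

Grand mean = 80.33. SS_between = 1946.67, MS_between = 973.33. F = 12.167, F_crit ≈ 3.354. Reject H₀.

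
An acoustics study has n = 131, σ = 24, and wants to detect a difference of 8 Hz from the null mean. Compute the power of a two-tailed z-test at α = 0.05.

SE = σ/√n = 24/√131 = 2.097. Non-centrality λ = d/SE = 8/2.097 = 3.815. Power ≈ Φ(λ - z_{α/2}) = Φ(3.815 - 1.96) = Φ(1.855) = 0.968.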